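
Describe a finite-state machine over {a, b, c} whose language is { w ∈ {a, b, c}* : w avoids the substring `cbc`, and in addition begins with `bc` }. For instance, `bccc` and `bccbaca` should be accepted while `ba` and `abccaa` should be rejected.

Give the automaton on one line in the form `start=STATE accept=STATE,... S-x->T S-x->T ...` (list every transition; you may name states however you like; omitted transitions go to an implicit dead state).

Build one automaton per condition and run them in lockstep. One (4 states) tracks partial matches of the forbidden pattern `cbc`; the other (4 states) tracks whether the input so far still matches the prefix `bc`. Each combined state is a pair, one component from each; accept when both components accept. After merging equivalent states the machine shrinks.
A 6-state machine:
        a   b   c  
>  q0   q1  q2  q1 
   q1   q1  q1  q1 
   q2   q1  q1  q3 
 * q3   q4  q5  q3 
 * q4   q4  q4  q3 
 * q5   q4  q4  q1 
(> = start, * = accepting)

start=q0 accept=q3,q4,q5 q0-a->q1 q0-b->q2 q0-c->q1 q1-a->q1 q1-b->q1 q1-c->q1 q2-a->q1 q2-b->q1 q2-c->q3 q3-a->q4 q3-b->q5 q3-c->q3 q4-a->q4 q4-b->q4 q4-c->q3 q5-a->q4 q5-b->q4 q5-c->q1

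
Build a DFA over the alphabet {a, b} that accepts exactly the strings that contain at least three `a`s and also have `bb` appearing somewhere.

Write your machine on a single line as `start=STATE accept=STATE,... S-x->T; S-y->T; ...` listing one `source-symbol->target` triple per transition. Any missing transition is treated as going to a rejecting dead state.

Build one automaton per condition and run them in lockstep. The first has 5 states tracking the count of `a`s, saturating at 4; the second has 3 states tracking whether and how much of `bb` has been seen. A product state is a pair (one from each), accepting exactly when both do. Minimizing collapses redundant product states.
A 12-state machine:
          a    b  
>  q0     q1   q2 
   q1     q3   q4 
   q2     q1   q5 
   q3     q6   q7 
   q4     q3   q8 
   q5     q8   q5 
   q6     q6   q9 
   q7     q6  q10 
   q8    q10   q8 
   q9     q6  q11 
   q10   q11  q10 
 * q11   q11  q11 
(> = start, * = accepting)

start=q0; accept=q11; q0-a->q1; q0-b->q2; q1-a->q3; q1-b->q4; q2-a->q1; q2-b->q5; q3-a->q6; q3-b->q7; q4-a->q3; q4-b->q8; q5-a->q8; q5-b->q5; q6-a->q6; q6-b->q9; q7-a->q6; q7-b->q10; q8-a->q10; q8-b->q8; q9-a->q6; q9-b->q11; q10-a->q11; q10-b->q10; q11-a->q11; q11-b->q11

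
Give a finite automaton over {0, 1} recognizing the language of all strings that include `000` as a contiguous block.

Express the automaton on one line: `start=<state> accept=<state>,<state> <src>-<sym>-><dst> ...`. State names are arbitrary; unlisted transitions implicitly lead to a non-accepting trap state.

Track how much of `000` has been matched so far: state q0 is no progress, q3 is the absorbing accept state reached once `000` has occurred. Intermediate states record partial matches; on a mismatch, fall back to the longest reusable overlap.
A 4-state machine:
        0   1  
>  q0   q1  q0 
   q1   q2  q0 
   q2   q3  q0 
 * q3   q3  q3 
(> = start, * = accepting)

start=q0 accept=q3 q0-0->q1 q0-1->q0 q1-0->q2 q1-1->q0 q2-0->q3 q2-1->q0 q3-0->q3 q3-1->q3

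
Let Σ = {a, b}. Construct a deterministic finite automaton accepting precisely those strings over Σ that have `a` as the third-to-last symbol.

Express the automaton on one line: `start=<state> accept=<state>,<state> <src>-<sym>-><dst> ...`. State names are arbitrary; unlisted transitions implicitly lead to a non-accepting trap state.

start=q0 accept=q7,q8,q9,q10 q0-a->q1 q0-b->q2 q1-a->q3 q1-b->q4 q2-a->q5 q2-b->q6 q3-a->q7 q3-b->q8 q4-a->q9 q4-b->q10 q5-a->q11 q5-b->q12 q6-a->q13 q6-b->q14 q7-a->q7 q7-b->q8 q8-a->q9 q8-b->q10 q9-a->q11 q9-b->q12 q10-a->q13 q10-b->q14 q11-a->q7 q11-b->q8 q12-a->q9 q12-b->q10 q13-a->q11 q13-b->q12 q14-a->q13 q14-b->q14

A DFA must remember the last 3 symbols (since which symbol is third-to-last isn't known until the input ends). Use one state per possible window of the last ≤3 symbols; accept from those whose window starts with `a`.
With 15 states:
          a    b  
>  q0     q1   q2 
   q1     q3   q4 
   q2     q5   q6 
   q3     q7   q8 
   q4     q9  q10 
   q5    q11  q12 
   q6    q13  q14 
 * q7     q7   q8 
 * q8     q9  q10 
 * q9    q11  q12 
 * q10   q13  q14 
   q11    q7   q8 
   q12    q9  q10 
   q13   q11  q12 
   q14   q13  q14 
(> = start, * = accepting)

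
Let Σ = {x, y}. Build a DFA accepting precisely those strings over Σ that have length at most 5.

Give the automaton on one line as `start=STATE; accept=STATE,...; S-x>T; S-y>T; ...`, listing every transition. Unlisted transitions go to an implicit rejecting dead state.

start=s0; accept=s0,s1,s2,s3,s4,s5; s0-x>s1; s0-y>s1; s1-x>s2; s1-y>s2; s2-x>s3; s2-y>s3; s3-x>s4; s3-y>s4; s4-x>s5; s4-y>s5; s5-x>s6; s5-y>s6; s6-x>s6; s6-y>s6

We only need to distinguish lengths 0, 1, …, 5, and '>5'. Chain s0 → s1 → s2 → s3 → s4 → s5 → s6 on every symbol, with s6 looping. Accepting states: {s0, s1, s2, s3, s4, s5}.
A 7-state machine:
        x   y  
>* s0   s1  s1 
 * s1   s2  s2 
 * s2   s3  s3 
 * s3   s4  s4 
 * s4   s5  s5 
 * s5   s6  s6 
   s6   s6  s6 
(> = start, * = accepting)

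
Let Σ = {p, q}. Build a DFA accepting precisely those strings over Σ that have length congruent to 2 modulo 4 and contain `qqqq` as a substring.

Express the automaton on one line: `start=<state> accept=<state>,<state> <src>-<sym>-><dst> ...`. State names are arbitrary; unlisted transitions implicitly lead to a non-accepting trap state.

Run two small machines in parallel and take their product. One (4 states) tracks the input length modulo 4; the other (5 states) tracks whether and how much of `qqqq` has been seen. Each combined state is a pair, one component from each; accept when both components accept.
A 20-state machine:
          p    q  
>  S0     S1   S2 
   S1     S3   S4 
   S2     S3   S5 
   S3     S6   S7 
   S4     S6   S8 
   S5     S6   S9 
   S6     S0  S10 
   S7     S0  S11 
   S8     S0  S12 
   S9     S0  S13 
   S10    S1  S14 
   S11    S1  S15 
   S12    S1  S16 
   S13   S16  S16 
   S14    S3  S17 
   S15    S3  S18 
   S16   S18  S18 
   S17    S6  S19 
 * S18   S19  S19 
   S19   S13  S13 
(> = start, * = accepting)

start=S0 accept=S18 S0-p->S1 S0-q->S2 S1-p->S3 S1-q->S4 S2-p->S3 S2-q->S5 S3-p->S6 S3-q->S7 S4-p->S6 S4-q->S8 S5-p->S6 S5-q->S9 S6-p->S0 S6-q->S10 S7-p->S0 S7-q->S11 S8-p->S0 S8-q->S12 S9-p->S0 S9-q->S13 S10-p->S1 S10-q->S14 S11-p->S1 S11-q->S15 S12-p->S1 S12-q->S16 S13-p->S16 S13-q->S16 S14-p->S3 S14-q->S17 S15-p->S3 S15-q->S18 S16-p->S18 S16-q->S18 S17-p->S6 S17-q->S19 S18-p->S19 S18-q->S19 S19-p->S13 S19-q->S13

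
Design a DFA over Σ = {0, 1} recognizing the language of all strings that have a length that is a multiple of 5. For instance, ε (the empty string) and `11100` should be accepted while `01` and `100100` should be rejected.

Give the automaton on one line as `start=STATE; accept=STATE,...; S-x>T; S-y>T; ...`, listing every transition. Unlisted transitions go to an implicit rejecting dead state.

start=A; accept=A; A-0>B; A-1>B; B-0>C; B-1>C; C-0>D; C-1>D; D-0>E; D-1>E; E-0>A; E-1>A

Count input length modulo 5: every symbol advances one step around the cycle A → B → C → D → E → A. Accept at A.
With 5 states:
       0  1 
>* A   B  B 
   B   C  C 
   C   D  D 
   D   E  E 
   E   A  A 
(> = start, * = accepting)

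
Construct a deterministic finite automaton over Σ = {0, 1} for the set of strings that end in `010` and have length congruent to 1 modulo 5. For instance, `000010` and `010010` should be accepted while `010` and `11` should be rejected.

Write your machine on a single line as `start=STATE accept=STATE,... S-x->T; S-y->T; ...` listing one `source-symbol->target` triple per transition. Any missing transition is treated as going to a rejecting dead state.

start=S0; accept=S7; S0-0->S1; S0-1->S1; S1-0->S2; S1-1->S2; S2-0->S3; S2-1->S3; S3-0->S4; S3-1->S5; S4-0->S0; S4-1->S6; S5-0->S0; S5-1->S0; S6-0->S7; S6-1->S1; S7-0->S2; S7-1->S2

Run two small machines in parallel and take their product. The first has 4 states tracking how much of the suffix `010` has currently been matched; the second has 5 states tracking the input length modulo 5. A product state is a pair (one from each), accepting exactly when both do. After merging equivalent states the machine shrinks.
An 8-state machine:
        0   1  
>  S0   S1  S1 
   S1   S2  S2 
   S2   S3  S3 
   S3   S4  S5 
   S4   S0  S6 
   S5   S0  S0 
   S6   S7  S1 
 * S7   S2  S2 
(> = start, * = accepting)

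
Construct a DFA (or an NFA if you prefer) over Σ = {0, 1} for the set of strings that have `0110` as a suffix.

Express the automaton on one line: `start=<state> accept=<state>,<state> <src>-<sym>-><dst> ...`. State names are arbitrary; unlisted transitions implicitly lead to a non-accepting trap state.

start=A accept=E A-0->B A-1->A B-0->B B-1->C C-0->B C-1->D D-0->E D-1->A E-0->B E-1->C

Let each state record the length of the longest suffix of the input read so far that is also a prefix of `0110`. B means the last symbol is `0`; C means the last 2 symbols are `01`; D means the last 3 symbols are `011`; E means the last 4 symbols are `0110`. Accept only at E, where the string currently ends in `0110`.
5 states suffice.
       0  1 
>  A   B  A 
   B   B  C 
   C   B  D 
   D   E  A 
 * E   B  C 
(> = start, * = accepting)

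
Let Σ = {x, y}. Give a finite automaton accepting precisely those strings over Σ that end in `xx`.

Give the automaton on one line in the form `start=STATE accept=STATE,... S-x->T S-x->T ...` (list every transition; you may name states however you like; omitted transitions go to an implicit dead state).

Remember how much of `xx` the current input suffix matches. State s0 means no match yet; s1 means the last symbol is `x`; s2 means the last 2 symbols are `xx`. Only s2 accepts. On a mismatch, fall back to the longest proper suffix that is still a prefix of `xx`.
        x   y  
>  s0   s1  s0 
   s1   s2  s0 
 * s2   s2  s0 
(> = start, * = accepting)

start=s0 accept=s2 s0-x->s1 s0-y->s0 s1-x->s2 s1-y->s0 s2-x->s2 s2-y->s0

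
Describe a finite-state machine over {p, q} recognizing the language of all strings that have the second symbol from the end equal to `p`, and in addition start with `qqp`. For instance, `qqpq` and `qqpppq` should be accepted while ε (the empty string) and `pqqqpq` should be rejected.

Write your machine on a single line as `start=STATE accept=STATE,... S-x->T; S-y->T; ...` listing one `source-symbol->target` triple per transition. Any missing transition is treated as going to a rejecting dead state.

Handle the two conditions separately and then intersect. One (7 states) tracks the last 2 symbols read; the other (5 states) tracks whether the input so far still matches the prefix `qqp`. Each combined state is a pair, one component from each; accept when both components accept. After merging equivalent states the machine shrinks.
8 states suffice.
       p  q 
>  A   B  C 
   B   B  B 
   C   B  D 
   D   E  B 
   E   F  G 
 * F   F  G 
 * G   E  H 
   H   E  H 
(> = start, * = accepting)

start=A; accept=F,G; A-p->B; A-q->C; B-p->B; B-q->B; C-p->B; C-q->D; D-p->E; D-q->B; E-p->F; E-q->G; F-p->F; F-q->G; G-p->E; G-q->H; H-p->E; H-q->H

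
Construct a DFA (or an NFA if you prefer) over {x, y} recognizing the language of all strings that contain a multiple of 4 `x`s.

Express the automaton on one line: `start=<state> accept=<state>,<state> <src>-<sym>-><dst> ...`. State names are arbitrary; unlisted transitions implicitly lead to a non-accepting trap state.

start=S0 accept=S0 S0-x->S1 S0-y->S0 S1-x->S2 S1-y->S1 S2-x->S3 S2-y->S2 S3-x->S0 S3-y->S3

Keep the running count of `x`s modulo 4: each `x` advances along the cycle S0 → S1 → S2 → S3 → S0 while other symbols loop. Accept at S0.
A 4-state machine:
        x   y  
>* S0   S1  S0 
   S1   S2  S1 
   S2   S3  S2 
   S3   S0  S3 
(> = start, * = accepting)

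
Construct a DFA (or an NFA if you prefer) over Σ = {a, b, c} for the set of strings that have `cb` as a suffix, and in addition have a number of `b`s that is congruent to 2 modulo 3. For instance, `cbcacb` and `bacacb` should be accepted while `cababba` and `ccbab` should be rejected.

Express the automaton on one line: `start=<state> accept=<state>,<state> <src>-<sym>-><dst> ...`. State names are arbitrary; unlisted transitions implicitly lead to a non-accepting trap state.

Handle the two conditions separately and then intersect. The first has 3 states tracking how much of the suffix `cb` has currently been matched; the second has 3 states tracking the count of `b`s modulo 3. A product state is a pair (one from each), accepting exactly when both do.
With 9 states:
        a   b   c  
>  q0   q0  q1  q2 
   q1   q1  q3  q4 
   q2   q0  q5  q2 
   q3   q3  q0  q6 
   q4   q1  q7  q4 
   q5   q1  q3  q4 
   q6   q3  q8  q6 
 * q7   q3  q0  q6 
   q8   q0  q1  q2 
(> = start, * = accepting)

start=q0 accept=q7 q0-a->q0 q0-b->q1 q0-c->q2 q1-a->q1 q1-b->q3 q1-c->q4 q2-a->q0 q2-b->q5 q2-c->q2 q3-a->q3 q3-b->q0 q3-c->q6 q4-a->q1 q4-b->q7 q4-c->q4 q5-a->q1 q5-b->q3 q5-c->q4 q6-a->q3 q6-b->q8 q6-c->q6 q7-a->q3 q7-b->q0 q7-c->q6 q8-a->q0 q8-b->q1 q8-c->q2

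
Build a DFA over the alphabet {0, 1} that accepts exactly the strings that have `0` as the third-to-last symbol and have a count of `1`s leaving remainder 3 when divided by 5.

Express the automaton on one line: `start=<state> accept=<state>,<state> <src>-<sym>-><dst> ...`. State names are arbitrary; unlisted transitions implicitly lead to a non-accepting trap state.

Handle the two conditions separately and then intersect. The first has 15 states tracking the last 3 symbols read; the second has 5 states tracking the count of `1`s modulo 5. A product state is a pair (one from each), accepting exactly when both do. Minimizing collapses redundant product states.
          0    1  
>  q0     q0   q1 
   q1     q2   q3 
   q2     q2   q4 
   q3     q5   q6 
   q4     q5   q7 
   q5     q8   q9 
   q6    q10  q11 
 * q7    q10  q11 
   q8     q8  q12 
   q9    q13  q11 
   q10   q14  q11 
   q11   q11   q0 
 * q12   q13  q11 
 * q13   q14  q11 
   q14   q15  q11 
 * q15   q15  q11 
(> = start, * = accepting)

start=q0 accept=q7,q12,q13,q15 q0-0->q0 q0-1->q1 q1-0->q2 q1-1->q3 q2-0->q2 q2-1->q4 q3-0->q5 q3-1->q6 q4-0->q5 q4-1->q7 q5-0->q8 q5-1->q9 q6-0->q10 q6-1->q11 q7-0->q10 q7-1->q11 q8-0->q8 q8-1->q12 q9-0->q13 q9-1->q11 q10-0->q14 q10-1->q11 q11-0->q11 q11-1->q0 q12-0->q13 q12-1->q11 q13-0->q14 q13-1->q11 q14-0->q15 q14-1->q11 q15-0->q15 q15-1->q11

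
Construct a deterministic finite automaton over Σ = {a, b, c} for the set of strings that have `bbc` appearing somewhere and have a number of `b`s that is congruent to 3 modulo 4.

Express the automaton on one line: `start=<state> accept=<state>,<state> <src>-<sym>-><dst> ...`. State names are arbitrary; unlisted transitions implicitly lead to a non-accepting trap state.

Run two small machines in parallel and take their product. One (4 states) tracks whether and how much of `bbc` has been seen; the other (4 states) tracks the count of `b`s modulo 4. Each combined state is a pair, one component from each; accept when both components accept.
With 16 states:
          a    b    c  
>  S0     S0   S1   S0 
   S1     S2   S3   S2 
   S2     S2   S4   S2 
   S3     S5   S6   S7 
   S4     S5   S6   S5 
   S5     S5   S8   S5 
   S6     S9  S10  S11 
   S7     S7  S11   S7 
   S8     S9  S10   S9 
   S9     S9  S12   S9 
   S10    S0  S13  S14 
 * S11   S11  S14  S11 
   S12    S0  S13   S0 
   S13    S2   S3  S15 
   S14   S14  S15  S14 
   S15   S15   S7  S15 
(> = start, * = accepting)

start=S0 accept=S11 S0-a->S0 S0-b->S1 S0-c->S0 S1-a->S2 S1-b->S3 S1-c->S2 S2-a->S2 S2-b->S4 S2-c->S2 S3-a->S5 S3-b->S6 S3-c->S7 S4-a->S5 S4-b->S6 S4-c->S5 S5-a->S5 S5-b->S8 S5-c->S5 S6-a->S9 S6-b->S10 S6-c->S11 S7-a->S7 S7-b->S11 S7-c->S7 S8-a->S9 S8-b->S10 S8-c->S9 S9-a->S9 S9-b->S12 S9-c->S9 S10-a->S0 S10-b->S13 S10-c->S14 S11-a->S11 S11-b->S14 S11-c->S11 S12-a->S0 S12-b->S13 S12-c->S0 S13-a->S2 S13-b->S3 S13-c->S15 S14-a->S14 S14-b->S15 S14-c->S14 S15-a->S15 S15-b->S7 S15-c->S15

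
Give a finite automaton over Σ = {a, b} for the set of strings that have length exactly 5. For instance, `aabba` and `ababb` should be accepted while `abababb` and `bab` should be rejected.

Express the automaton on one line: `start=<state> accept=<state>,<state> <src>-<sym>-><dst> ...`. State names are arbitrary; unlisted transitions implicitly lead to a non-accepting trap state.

Count input length up to 6: every symbol moves from S0 toward S6, which means 'more than 5' and absorbs. Accept from {S5}.
With 7 states:
        a   b  
>  S0   S1  S1 
   S1   S2  S2 
   S2   S3  S3 
   S3   S4  S4 
   S4   S5  S5 
 * S5   S6  S6 
   S6   S6  S6 
(> = start, * = accepting)

start=S0 accept=S5 S0-a->S1 S0-b->S1 S1-a->S2 S1-b->S2 S2-a->S3 S2-b->S3 S3-a->S4 S3-b->S4 S4-a->S5 S4-b->S5 S5-a->S6 S5-b->S6 S6-a->S6 S6-b->S6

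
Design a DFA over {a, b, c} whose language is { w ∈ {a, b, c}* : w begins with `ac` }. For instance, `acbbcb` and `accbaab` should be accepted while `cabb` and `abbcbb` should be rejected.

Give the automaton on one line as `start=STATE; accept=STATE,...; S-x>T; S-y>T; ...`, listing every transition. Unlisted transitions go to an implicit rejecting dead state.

Walk along `ac` while the input agrees: from S0 take `a` to S1, and so on. Any deviation drops to the rejecting sink S3. Once S2 is reached the prefix is confirmed and every continuation is accepted.
A 4-state machine:
        a   b   c  
>  S0   S1  S3  S3 
   S1   S3  S3  S2 
 * S2   S2  S2  S2 
   S3   S3  S3  S3 
(> = start, * = accepting)

start=S0; accept=S2; S0-a>S1; S0-b>S3; S0-c>S3; S1-a>S3; S1-b>S3; S1-c>S2; S2-a>S2; S2-b>S2; S2-c>S2; S3-a>S3; S3-b>S3; S3-c>S3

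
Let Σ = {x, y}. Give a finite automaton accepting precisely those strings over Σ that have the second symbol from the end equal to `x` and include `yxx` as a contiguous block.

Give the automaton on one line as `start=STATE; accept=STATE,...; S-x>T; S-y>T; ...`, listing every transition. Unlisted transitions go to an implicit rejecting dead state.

Build one automaton per condition and run them in lockstep. The first has 7 states tracking the last 2 symbols read; the second has 4 states tracking whether and how much of `yxx` has been seen. A product state is a pair (one from each), accepting exactly when both do. After merging equivalent states the machine shrinks.
        x   y  
>  q0   q0  q1 
   q1   q2  q1 
   q2   q3  q1 
 * q3   q3  q4 
 * q4   q5  q6 
   q5   q3  q4 
   q6   q5  q6 
(> = start, * = accepting)

start=q0; accept=q3,q4; q0-x>q0; q0-y>q1; q1-x>q2; q1-y>q1; q2-x>q3; q2-y>q1; q3-x>q3; q3-y>q4; q4-x>q5; q4-y>q6; q5-x>q3; q5-y>q4; q6-x>q5; q6-y>q6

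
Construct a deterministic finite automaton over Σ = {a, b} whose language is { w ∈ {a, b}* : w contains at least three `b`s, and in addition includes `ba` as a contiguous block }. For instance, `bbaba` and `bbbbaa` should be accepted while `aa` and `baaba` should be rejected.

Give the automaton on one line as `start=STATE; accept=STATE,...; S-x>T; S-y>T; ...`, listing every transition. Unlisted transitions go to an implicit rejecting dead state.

Run two small machines in parallel and take their product. The first has 5 states tracking the count of `b`s, saturating at 4; the second has 3 states tracking whether and how much of `ba` has been seen. A product state is a pair (one from each), accepting exactly when both do. After merging equivalent states the machine shrinks.
With 7 states:
        a   b  
>  q0   q0  q1 
   q1   q2  q3 
   q2   q2  q4 
   q3   q4  q5 
   q4   q4  q6 
   q5   q6  q5 
 * q6   q6  q6 
(> = start, * = accepting)

start=q0; accept=q6; q0-a>q0; q0-b>q1; q1-a>q2; q1-b>q3; q2-a>q2; q2-b>q4; q3-a>q4; q3-b>q5; q4-a>q4; q4-b>q6; q5-a>q6; q5-b>q5; q6-a>q6; q6-b>q6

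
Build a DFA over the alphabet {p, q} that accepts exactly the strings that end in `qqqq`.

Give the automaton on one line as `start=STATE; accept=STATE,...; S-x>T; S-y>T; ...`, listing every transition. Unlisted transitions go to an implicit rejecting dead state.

Let each state record the length of the longest suffix of the input read so far that is also a prefix of `qqqq`. S1 means the last symbol is `q`; S2 means the last 2 symbols are `qq`; S3 means the last 3 symbols are `qqq`; S4 means the last 4 symbols are `qqqq`. Accept only at S4, where the string currently ends in `qqqq`.
5 states suffice.
        p   q  
>  S0   S0  S1 
   S1   S0  S2 
   S2   S0  S3 
   S3   S0  S4 
 * S4   S0  S4 
(> = start, * = accepting)

start=S0; accept=S4; S0-p>S0; S0-q>S1; S1-p>S0; S1-q>S2; S2-p>S0; S2-q>S3; S3-p>S0; S3-q>S4; S4-p>S0; S4-q>S4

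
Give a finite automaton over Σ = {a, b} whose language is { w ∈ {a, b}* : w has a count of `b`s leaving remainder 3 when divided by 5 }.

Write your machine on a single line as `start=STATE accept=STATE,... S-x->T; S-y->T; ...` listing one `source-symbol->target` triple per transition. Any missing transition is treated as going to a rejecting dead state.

start=q0; accept=q3; q0-a->q0; q0-b->q1; q1-a->q1; q1-b->q2; q2-a->q2; q2-b->q3; q3-a->q3; q3-b->q4; q4-a->q4; q4-b->q0

Keep the running count of `b`s modulo 5: each `b` advances along the cycle q0 → q1 → q2 → q3 → q4 → q0 while other symbols loop. Accept at q3.
A 5-state machine:
        a   b  
>  q0   q0  q1 
   q1   q1  q2 
   q2   q2  q3 
 * q3   q3  q4 
   q4   q4  q0 
(> = start, * = accepting)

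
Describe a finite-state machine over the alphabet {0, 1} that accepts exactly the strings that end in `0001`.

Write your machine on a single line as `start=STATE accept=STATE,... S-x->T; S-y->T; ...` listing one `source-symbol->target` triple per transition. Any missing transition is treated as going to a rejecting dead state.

Let each state record the length of the longest suffix of the input read so far that is also a prefix of `0001`. S1 means the last symbol is `0`; S2 means the last 2 symbols are `00`; S3 means the last 3 symbols are `000`; S4 means the last 4 symbols are `0001`. Accept only at S4, where the string currently ends in `0001`.
A 5-state machine:
        0   1  
>  S0   S1  S0 
   S1   S2  S0 
   S2   S3  S0 
   S3   S3  S4 
 * S4   S1  S0 
(> = start, * = accepting)

start=S0; accept=S4; S0-0->S1; S0-1->S0; S1-0->S2; S1-1->S0; S2-0->S3; S2-1->S0; S3-0->S3; S3-1->S4; S4-0->S1; S4-1->S0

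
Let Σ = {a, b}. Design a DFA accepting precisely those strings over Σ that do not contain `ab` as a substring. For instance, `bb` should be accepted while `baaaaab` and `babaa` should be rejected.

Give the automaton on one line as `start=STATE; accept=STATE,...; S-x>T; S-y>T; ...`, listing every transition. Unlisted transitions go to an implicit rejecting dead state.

This is the complement of 'contains `ab`'. Use the same substring-matching states — S0 through S2 holding how much of `ab` has just been matched — but flip the accepting set: everything except the trap S2 accepts.
With 3 states:
        a   b  
>* S0   S1  S0 
 * S1   S1  S2 
   S2   S2  S2 
(> = start, * = accepting)

start=S0; accept=S0,S1; S0-a>S1; S0-b>S0; S1-a>S1; S1-b>S2; S2-a>S2; S2-b>S2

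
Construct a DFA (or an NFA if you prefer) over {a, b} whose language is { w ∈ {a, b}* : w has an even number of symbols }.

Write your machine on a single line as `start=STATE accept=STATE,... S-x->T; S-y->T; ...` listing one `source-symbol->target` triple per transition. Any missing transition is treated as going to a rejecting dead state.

start=q0; accept=q0; q0-a->q1; q0-b->q1; q1-a->q0; q1-b->q0

Count input length modulo 2: every symbol advances one step around the cycle q0 → q1 → q0. Accept at q0.
2 states suffice.
        a   b  
>* q0   q1  q1 
   q1   q0  q0 
(> = start, * = accepting)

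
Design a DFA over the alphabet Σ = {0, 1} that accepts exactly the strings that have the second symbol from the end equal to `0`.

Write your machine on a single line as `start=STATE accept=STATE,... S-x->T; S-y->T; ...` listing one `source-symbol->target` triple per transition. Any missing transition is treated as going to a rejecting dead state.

A DFA must remember the last 2 symbols (since which symbol is second-to-last isn't known until the input ends). Use one state per possible window of the last ≤2 symbols; accept from those whose window starts with `0`.
With 7 states:
       0  1 
>  A   B  C 
   B   D  E 
   C   F  G 
 * D   D  E 
 * E   F  G 
   F   D  E 
   G   F  G 
(> = start, * = accepting)

start=A; accept=D,E; A-0->B; A-1->C; B-0->D; B-1->E; C-0->F; C-1->G; D-0->D; D-1->E; E-0->F; E-1->G; F-0->D; F-1->E; G-0->F; G-1->G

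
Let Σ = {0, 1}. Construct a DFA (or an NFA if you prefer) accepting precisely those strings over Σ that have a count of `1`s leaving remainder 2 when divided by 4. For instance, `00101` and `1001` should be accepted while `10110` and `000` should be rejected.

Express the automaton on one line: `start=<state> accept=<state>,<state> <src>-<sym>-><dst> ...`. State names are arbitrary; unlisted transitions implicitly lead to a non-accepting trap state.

start=A accept=C A-0->A A-1->B B-0->B B-1->C C-0->C C-1->D D-0->D D-1->A

The only thing that matters is how many `1`s have appeared, reduced mod 4. Use one state per residue: A for 0, …, D for 3. Reading `1` moves to the next residue; anything else stays put. C is accepting.
With 4 states:
       0  1 
>  A   A  B 
   B   B  C 
 * C   C  D 
   D   D  A 
(> = start, * = accepting)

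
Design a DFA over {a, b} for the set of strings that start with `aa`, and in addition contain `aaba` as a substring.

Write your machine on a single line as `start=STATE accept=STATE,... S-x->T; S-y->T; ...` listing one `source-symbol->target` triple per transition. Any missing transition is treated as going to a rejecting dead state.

start=q0; accept=q7; q0-a->q1; q0-b->q2; q1-a->q3; q1-b->q2; q2-a->q4; q2-b->q2; q3-a->q3; q3-b->q5; q4-a->q6; q4-b->q2; q5-a->q7; q5-b->q8; q6-a->q6; q6-b->q9; q7-a->q7; q7-b->q7; q8-a->q10; q8-b->q8; q9-a->q11; q9-b->q2; q10-a->q3; q10-b->q8; q11-a->q11; q11-b->q11

Handle the two conditions separately and then intersect. One (4 states) tracks whether the input so far still matches the prefix `aa`; the other (5 states) tracks whether and how much of `aaba` has been seen. Each combined state is a pair, one component from each; accept when both components accept.
12 states suffice.
          a    b  
>  q0     q1   q2 
   q1     q3   q2 
   q2     q4   q2 
   q3     q3   q5 
   q4     q6   q2 
   q5     q7   q8 
   q6     q6   q9 
 * q7     q7   q7 
   q8    q10   q8 
   q9    q11   q2 
   q10    q3   q8 
   q11   q11  q11 
(> = start, * = accepting)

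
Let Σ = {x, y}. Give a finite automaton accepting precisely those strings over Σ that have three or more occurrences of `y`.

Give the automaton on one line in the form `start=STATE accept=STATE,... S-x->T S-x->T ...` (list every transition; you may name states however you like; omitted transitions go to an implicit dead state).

Count `y`s, saturating at 4: states s0 through s3 mean 0 through 3 `y`s seen; s4 means more than 3. Each `y` increments (capped at s4); other symbols loop. Accept from {s3, s4}.
5 states suffice.
        x   y  
>  s0   s0  s1 
   s1   s1  s2 
   s2   s2  s3 
 * s3   s3  s4 
 * s4   s4  s4 
(> = start, * = accepting)

start=s0 accept=s3,s4 s0-x->s0 s0-y->s1 s1-x->s1 s1-y->s2 s2-x->s2 s2-y->s3 s3-x->s3 s3-y->s4 s4-x->s4 s4-y->s4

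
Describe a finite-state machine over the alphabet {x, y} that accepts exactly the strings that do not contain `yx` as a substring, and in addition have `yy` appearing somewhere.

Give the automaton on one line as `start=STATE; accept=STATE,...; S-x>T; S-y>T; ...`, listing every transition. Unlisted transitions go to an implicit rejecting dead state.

Handle the two conditions separately and then intersect. The first has 3 states tracking partial matches of the forbidden pattern `yx`; the second has 3 states tracking whether and how much of `yy` has been seen. A product state is a pair (one from each), accepting exactly when both do. Minimizing collapses redundant product states.
A 4-state machine:
        x   y  
>  s0   s0  s1 
   s1   s2  s3 
   s2   s2  s2 
 * s3   s2  s3 
(> = start, * = accepting)

start=s0; accept=s3; s0-x>s0; s0-y>s1; s1-x>s2; s1-y>s3; s2-x>s2; s2-y>s2; s3-x>s2; s3-y>s3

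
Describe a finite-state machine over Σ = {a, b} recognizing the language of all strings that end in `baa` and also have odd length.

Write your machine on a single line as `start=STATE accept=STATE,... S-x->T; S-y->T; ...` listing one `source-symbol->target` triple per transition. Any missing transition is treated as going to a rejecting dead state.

Handle the two conditions separately and then intersect. The first has 4 states tracking how much of the suffix `baa` has currently been matched; the second has 2 states tracking the input length modulo 2. A product state is a pair (one from each), accepting exactly when both do. Minimizing collapses redundant product states.
A 5-state machine:
        a   b  
>  S0   S1  S2 
   S1   S0  S0 
   S2   S3  S0 
   S3   S4  S2 
 * S4   S0  S0 
(> = start, * = accepting)

start=S0; accept=S4; S0-a->S1; S0-b->S2; S1-a->S0; S1-b->S0; S2-a->S3; S2-b->S0; S3-a->S4; S3-b->S2; S4-a->S0; S4-b->S0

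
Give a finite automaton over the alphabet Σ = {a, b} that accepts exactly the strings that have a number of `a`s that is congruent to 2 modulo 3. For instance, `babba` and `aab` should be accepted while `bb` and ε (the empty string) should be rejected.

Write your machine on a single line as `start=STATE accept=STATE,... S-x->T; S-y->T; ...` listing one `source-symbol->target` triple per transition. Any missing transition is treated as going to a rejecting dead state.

start=S0; accept=S2; S0-a->S1; S0-b->S0; S1-a->S2; S1-b->S1; S2-a->S0; S2-b->S2

The only thing that matters is how many `a`s have appeared, reduced mod 3. Use one state per residue: S0 for 0, …, S2 for 2. Reading `a` moves to the next residue; anything else stays put. S2 is accepting.
3 states suffice.
        a   b  
>  S0   S1  S0 
   S1   S2  S1 
 * S2   S0  S2 
(> = start, * = accepting)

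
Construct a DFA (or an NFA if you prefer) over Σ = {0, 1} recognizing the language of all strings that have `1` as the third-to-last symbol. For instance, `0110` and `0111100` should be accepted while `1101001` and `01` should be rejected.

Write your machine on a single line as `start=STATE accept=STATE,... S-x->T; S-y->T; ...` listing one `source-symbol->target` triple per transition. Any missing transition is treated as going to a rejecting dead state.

start=s0; accept=s11,s12,s13,s14; s0-0->s1; s0-1->s2; s1-0->s3; s1-1->s4; s2-0->s5; s2-1->s6; s3-0->s7; s3-1->s8; s4-0->s9; s4-1->s10; s5-0->s11; s5-1->s12; s6-0->s13; s6-1->s14; s7-0->s7; s7-1->s8; s8-0->s9; s8-1->s10; s9-0->s11; s9-1->s12; s10-0->s13; s10-1->s14; s11-0->s7; s11-1->s8; s12-0->s9; s12-1->s10; s13-0->s11; s13-1->s12; s14-0->s13; s14-1->s14

A DFA must remember the last 3 symbols (since which symbol is third-to-last isn't known until the input ends). Use one state per possible window of the last ≤3 symbols; accept from those whose window starts with `1`.
With 15 states:
          0    1  
>  s0     s1   s2 
   s1     s3   s4 
   s2     s5   s6 
   s3     s7   s8 
   s4     s9  s10 
   s5    s11  s12 
   s6    s13  s14 
   s7     s7   s8 
   s8     s9  s10 
   s9    s11  s12 
   s10   s13  s14 
 * s11    s7   s8 
 * s12    s9  s10 
 * s13   s11  s12 
 * s14   s13  s14 
(> = start, * = accepting)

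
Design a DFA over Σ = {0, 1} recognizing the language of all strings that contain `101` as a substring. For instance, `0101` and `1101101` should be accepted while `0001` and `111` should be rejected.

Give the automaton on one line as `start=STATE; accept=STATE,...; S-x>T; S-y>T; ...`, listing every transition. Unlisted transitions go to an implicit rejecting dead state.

Track how much of `101` has been matched so far: state q0 is no progress, q3 is the absorbing accept state reached once `101` has occurred. Intermediate states record partial matches; on a mismatch, fall back to the longest reusable overlap.
        0   1  
>  q0   q0  q1 
   q1   q2  q1 
   q2   q0  q3 
 * q3   q3  q3 
(> = start, * = accepting)

start=q0; accept=q3; q0-0>q0; q0-1>q1; q1-0>q2; q1-1>q1; q2-0>q0; q2-1>q3; q3-0>q3; q3-1>q3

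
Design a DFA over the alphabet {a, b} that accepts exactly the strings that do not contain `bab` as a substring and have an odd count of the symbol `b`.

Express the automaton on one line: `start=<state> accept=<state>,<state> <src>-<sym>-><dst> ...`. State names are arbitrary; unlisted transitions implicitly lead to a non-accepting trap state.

Handle the two conditions separately and then intersect. One (4 states) tracks partial matches of the forbidden pattern `bab`; the other (2 states) tracks the count of `b`s modulo 2. Each combined state is a pair, one component from each; accept when both components accept. Minimizing collapses redundant product states.
A 7-state machine:
        a   b  
>  S0   S0  S1 
 * S1   S2  S3 
 * S2   S4  S5 
   S3   S6  S1 
 * S4   S4  S3 
   S5   S5  S5 
   S6   S0  S5 
(> = start, * = accepting)

start=S0 accept=S1,S2,S4 S0-a->S0 S0-b->S1 S1-a->S2 S1-b->S3 S2-a->S4 S2-b->S5 S3-a->S6 S3-b->S1 S4-a->S4 S4-b->S3 S5-a->S5 S5-b->S5 S6-a->S0 S6-b->S5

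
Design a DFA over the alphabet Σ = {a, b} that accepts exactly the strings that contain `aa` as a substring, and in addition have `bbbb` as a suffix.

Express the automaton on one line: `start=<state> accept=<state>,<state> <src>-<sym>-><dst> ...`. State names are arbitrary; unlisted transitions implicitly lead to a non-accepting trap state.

start=q0 accept=q6 q0-a->q1 q0-b->q0 q1-a->q2 q1-b->q0 q2-a->q2 q2-b->q3 q3-a->q2 q3-b->q4 q4-a->q2 q4-b->q5 q5-a->q2 q5-b->q6 q6-a->q2 q6-b->q6

Build one automaton per condition and run them in lockstep. One (3 states) tracks whether and how much of `aa` has been seen; the other (5 states) tracks how much of the suffix `bbbb` has currently been matched. Each combined state is a pair, one component from each; accept when both components accept. After merging equivalent states the machine shrinks.
With 7 states:
        a   b  
>  q0   q1  q0 
   q1   q2  q0 
   q2   q2  q3 
   q3   q2  q4 
   q4   q2  q5 
   q5   q2  q6 
 * q6   q2  q6 
(> = start, * = accepting)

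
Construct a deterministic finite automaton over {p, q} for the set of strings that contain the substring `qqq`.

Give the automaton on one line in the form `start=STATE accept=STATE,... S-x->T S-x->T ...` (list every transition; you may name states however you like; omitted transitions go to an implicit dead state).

States s0..s2 record the length of the longest prefix of `qqq` that matches the current input suffix. Reaching s3 means `qqq` has been seen, and we stay there forever. Accept from s3.
4 states suffice.
        p   q  
>  s0   s0  s1 
   s1   s0  s2 
   s2   s0  s3 
 * s3   s3  s3 
(> = start, * = accepting)

start=s0 accept=s3 s0-p->s0 s0-q->s1 s1-p->s0 s1-q->s2 s2-p->s0 s2-q->s3 s3-p->s3 s3-q->s3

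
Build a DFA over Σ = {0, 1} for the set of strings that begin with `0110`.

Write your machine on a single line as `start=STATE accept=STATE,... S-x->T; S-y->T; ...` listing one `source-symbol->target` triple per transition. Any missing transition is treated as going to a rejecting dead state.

Check the first 4 symbols one by one: q0 through q3 record how many have matched `0110` so far; any wrong symbol goes to the dead state q5. After all 4 match we enter the accepting sink q4.
        0   1  
>  q0   q1  q5 
   q1   q5  q2 
   q2   q5  q3 
   q3   q4  q5 
 * q4   q4  q4 
   q5   q5  q5 
(> = start, * = accepting)

start=q0; accept=q4; q0-0->q1; q0-1->q5; q1-0->q5; q1-1->q2; q2-0->q5; q2-1->q3; q3-0->q4; q3-1->q5; q4-0->q4; q4-1->q4; q5-0->q5; q5-1->q5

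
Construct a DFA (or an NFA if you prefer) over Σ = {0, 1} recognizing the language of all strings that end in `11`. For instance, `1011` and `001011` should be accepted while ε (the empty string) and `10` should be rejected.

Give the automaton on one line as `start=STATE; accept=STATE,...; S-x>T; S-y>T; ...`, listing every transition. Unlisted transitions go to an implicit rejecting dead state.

start=s0; accept=s2; s0-0>s0; s0-1>s1; s1-0>s0; s1-1>s2; s2-0>s0; s2-1>s2

Remember how much of `11` the current input suffix matches. State s0 means no match yet; s1 means the last symbol is `1`; s2 means the last 2 symbols are `11`. Only s2 accepts. On a mismatch, fall back to the longest proper suffix that is still a prefix of `11`.
With 3 states:
        0   1  
>  s0   s0  s1 
   s1   s0  s2 
 * s2   s0  s2 
(> = start, * = accepting)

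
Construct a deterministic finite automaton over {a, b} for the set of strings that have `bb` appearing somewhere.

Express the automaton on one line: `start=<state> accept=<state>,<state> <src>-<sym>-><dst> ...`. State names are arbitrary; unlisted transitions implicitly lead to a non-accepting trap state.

Track how much of `bb` has been matched so far: state q0 is no progress, q2 is the absorbing accept state reached once `bb` has occurred. Intermediate states record partial matches; on a mismatch, fall back to the longest reusable overlap.
        a   b  
>  q0   q0  q1 
   q1   q0  q2 
 * q2   q2  q2 
(> = start, * = accepting)

start=q0 accept=q2 q0-a->q0 q0-b->q1 q1-a->q0 q1-b->q2 q2-a->q2 q2-b->q2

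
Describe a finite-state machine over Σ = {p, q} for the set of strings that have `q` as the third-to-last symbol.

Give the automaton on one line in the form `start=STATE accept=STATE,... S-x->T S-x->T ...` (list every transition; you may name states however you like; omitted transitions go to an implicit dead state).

A DFA must remember the last 3 symbols (since which symbol is third-to-last isn't known until the input ends). Use one state per possible window of the last ≤3 symbols; accept from those whose window starts with `q`.
A 15-state machine:
       p  q 
>  A   B  C 
   B   D  E 
   C   F  G 
   D   H  I 
   E   J  K 
   F   L  M 
   G   N  O 
   H   H  I 
   I   J  K 
   J   L  M 
   K   N  O 
 * L   H  I 
 * M   J  K 
 * N   L  M 
 * O   N  O 
(> = start, * = accepting)

start=A accept=L,M,N,O A-p->B A-q->C B-p->D B-q->E C-p->F C-q->G D-p->H D-q->I E-p->J E-q->K F-p->L F-q->M G-p->N G-q->O H-p->H H-q->I I-p->J I-q->K J-p->L J-q->M K-p->N K-q->O L-p->H L-q->I M-p->J M-q->K N-p->L N-q->M O-p->N O-q->O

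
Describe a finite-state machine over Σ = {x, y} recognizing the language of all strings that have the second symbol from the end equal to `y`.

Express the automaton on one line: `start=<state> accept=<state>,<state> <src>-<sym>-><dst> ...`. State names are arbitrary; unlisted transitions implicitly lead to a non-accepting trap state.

start=q0 accept=q5,q6 q0-x->q1 q0-y->q2 q1-x->q3 q1-y->q4 q2-x->q5 q2-y->q6 q3-x->q3 q3-y->q4 q4-x->q5 q4-y->q6 q5-x->q3 q5-y->q4 q6-x->q5 q6-y->q6

Because acceptance depends on a position counted from the end, the machine has to buffer the most recent 2 symbols. Make each state the string of the last up-to-2 symbols read; on input `x` shift the window left and append `x`. Accept when the buffered window has length 2 and begins with `y`.
        x   y  
>  q0   q1  q2 
   q1   q3  q4 
   q2   q5  q6 
   q3   q3  q4 
   q4   q5  q6 
 * q5   q3  q4 
 * q6   q5  q6 
(> = start, * = accepting)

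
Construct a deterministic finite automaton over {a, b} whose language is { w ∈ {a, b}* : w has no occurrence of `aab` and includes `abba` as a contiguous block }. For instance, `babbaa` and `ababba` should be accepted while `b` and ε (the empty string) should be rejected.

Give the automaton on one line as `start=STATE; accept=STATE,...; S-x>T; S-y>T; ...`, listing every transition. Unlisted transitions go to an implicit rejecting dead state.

Handle the two conditions separately and then intersect. The first has 4 states tracking partial matches of the forbidden pattern `aab`; the second has 5 states tracking whether and how much of `abba` has been seen. A product state is a pair (one from each), accepting exactly when both do. Minimizing collapses redundant product states.
With 8 states:
        a   b  
>  q0   q1  q0 
   q1   q2  q3 
   q2   q2  q2 
   q3   q1  q4 
   q4   q5  q0 
 * q5   q6  q7 
 * q6   q6  q2 
 * q7   q5  q7 
(> = start, * = accepting)

start=q0; accept=q5,q6,q7; q0-a>q1; q0-b>q0; q1-a>q2; q1-b>q3; q2-a>q2; q2-b>q2; q3-a>q1; q3-b>q4; q4-a>q5; q4-b>q0; q5-a>q6; q5-b>q7; q6-a>q6; q6-b>q2; q7-a>q5; q7-b>q7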